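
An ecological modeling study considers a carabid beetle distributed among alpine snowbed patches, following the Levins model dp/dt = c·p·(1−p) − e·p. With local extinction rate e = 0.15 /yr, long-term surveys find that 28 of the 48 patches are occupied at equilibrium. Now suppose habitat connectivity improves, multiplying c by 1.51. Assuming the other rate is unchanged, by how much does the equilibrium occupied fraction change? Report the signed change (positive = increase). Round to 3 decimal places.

Observed p* = 28/48 = 0.58333.
Balance c(1−p*) = e gives c = e/(1 − 0.58333) = 0.15/0.41667 = 0.36000.
New p* = 1 − e/c = 1 − 0.15000/0.54360 = 0.72406.
Δp* = 0.72406 − 0.58333 = +0.14073.

0.141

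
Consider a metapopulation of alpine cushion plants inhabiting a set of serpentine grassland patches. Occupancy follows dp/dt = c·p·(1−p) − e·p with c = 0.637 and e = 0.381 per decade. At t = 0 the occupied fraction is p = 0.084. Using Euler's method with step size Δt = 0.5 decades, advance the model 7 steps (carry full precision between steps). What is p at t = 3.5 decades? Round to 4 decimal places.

0.1557

Update rule: p ← p + [c·p·(1−p) − e·p]·Δt with Δt = 0.5.
step 1: Δp = +0.00850, p = 0.09250
step 2: Δp = +0.00912, p = 0.10162
step 3: Δp = +0.00972, p = 0.11134
step 4: Δp = +0.01030, p = 0.12164
step 5: Δp = +0.01086, p = 0.13250
step 6: Δp = +0.01137, p = 0.14387
step 7: Δp = +0.01182, p = 0.15569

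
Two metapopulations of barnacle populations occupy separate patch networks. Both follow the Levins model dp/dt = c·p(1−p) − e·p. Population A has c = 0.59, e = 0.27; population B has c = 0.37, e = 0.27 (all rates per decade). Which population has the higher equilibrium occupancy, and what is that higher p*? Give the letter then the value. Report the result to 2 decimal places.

A, 0.54

A: p*_A = 1 − 0.27/0.59 = 0.5424.
B: p*_B = 1 − 0.27/0.37 = 0.2703.
A is higher at 0.5424.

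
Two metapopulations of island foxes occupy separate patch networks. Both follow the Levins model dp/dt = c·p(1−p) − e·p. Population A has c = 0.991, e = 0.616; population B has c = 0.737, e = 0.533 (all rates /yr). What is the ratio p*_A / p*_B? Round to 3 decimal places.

A: p*_A = 1 − 0.616/0.991 = 0.3784.
B: p*_B = 1 − 0.533/0.737 = 0.2768.
p*_A / p*_B = 0.3784/0.2768 = 1.3671.

1.367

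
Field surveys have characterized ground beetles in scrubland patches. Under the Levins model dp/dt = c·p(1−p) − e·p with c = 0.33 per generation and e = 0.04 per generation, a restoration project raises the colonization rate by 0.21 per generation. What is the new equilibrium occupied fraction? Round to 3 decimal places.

0.926

Before: p* = 1 − 0.04/0.33 = 0.8788.
After the change, c = 0.54, e = 0.04, so p* = 1 − 0.04/0.54 = 0.9259.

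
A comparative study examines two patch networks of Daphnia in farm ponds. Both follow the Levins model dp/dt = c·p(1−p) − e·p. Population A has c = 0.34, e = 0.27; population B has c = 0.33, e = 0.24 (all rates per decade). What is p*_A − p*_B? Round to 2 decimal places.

-0.07

A: p*_A = 1 − 0.27/0.34 = 0.2059.
B: p*_B = 1 − 0.24/0.33 = 0.2727.
p*_A − p*_B = 0.2059 − 0.2727 = -0.0668.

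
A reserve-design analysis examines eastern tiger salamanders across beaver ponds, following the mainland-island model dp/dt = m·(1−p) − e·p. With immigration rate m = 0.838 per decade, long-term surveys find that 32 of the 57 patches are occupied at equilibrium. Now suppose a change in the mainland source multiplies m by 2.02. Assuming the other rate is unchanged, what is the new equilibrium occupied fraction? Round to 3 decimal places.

0.721

Observed p* = 32/57 = 0.56140.
Balance m(1−p*) = e·p* gives e = m(1−p*)/p* = 0.838×0.43860/0.56140 = 0.65470.
New p* = m/(m+e) = 1.69276/(1.69276+0.65470) = 0.72110.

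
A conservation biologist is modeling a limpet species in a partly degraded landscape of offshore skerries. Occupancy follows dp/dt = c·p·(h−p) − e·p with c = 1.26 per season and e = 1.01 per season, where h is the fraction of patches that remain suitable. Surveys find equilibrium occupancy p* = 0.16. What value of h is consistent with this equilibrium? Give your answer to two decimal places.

0.96

At equilibrium c(h−p*) = e, so h = p* + e/c.
h = 0.16 + 1.01/1.26 = 0.16 + 0.8016 = 0.9616.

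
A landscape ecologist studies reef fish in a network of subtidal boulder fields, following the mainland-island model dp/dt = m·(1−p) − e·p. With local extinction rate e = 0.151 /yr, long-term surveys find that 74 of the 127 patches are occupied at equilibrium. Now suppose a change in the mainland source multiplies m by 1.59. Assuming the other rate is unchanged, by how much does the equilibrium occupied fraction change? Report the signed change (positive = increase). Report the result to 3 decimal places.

Observed p* = 74/127 = 0.58268.
Balance m(1−p*) = e·p* gives m = e·p*/(1−p*) = 0.151×0.58268/0.41732 = 0.21083.
New p* = m/(m+e) = 0.33522/(0.33522+0.15100) = 0.68944.
Δp* = 0.68944 − 0.58268 = +0.10676.

0.107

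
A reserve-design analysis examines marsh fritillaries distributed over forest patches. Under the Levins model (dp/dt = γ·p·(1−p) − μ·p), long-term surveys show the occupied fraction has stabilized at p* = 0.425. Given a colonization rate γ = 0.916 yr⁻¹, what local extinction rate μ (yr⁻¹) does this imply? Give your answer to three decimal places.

At equilibrium γ(1−p*) = μ.
μ = 0.916 × (1 − 0.425) = 0.916 × 0.5750 = 0.5267.

0.527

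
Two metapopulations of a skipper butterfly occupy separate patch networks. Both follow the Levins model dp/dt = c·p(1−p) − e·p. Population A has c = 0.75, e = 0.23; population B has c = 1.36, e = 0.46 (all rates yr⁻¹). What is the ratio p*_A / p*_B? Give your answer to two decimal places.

A: p*_A = 1 − 0.23/0.75 = 0.6933.
B: p*_B = 1 − 0.46/1.36 = 0.6618.
p*_A / p*_B = 0.6933/0.6618 = 1.0477.

1.05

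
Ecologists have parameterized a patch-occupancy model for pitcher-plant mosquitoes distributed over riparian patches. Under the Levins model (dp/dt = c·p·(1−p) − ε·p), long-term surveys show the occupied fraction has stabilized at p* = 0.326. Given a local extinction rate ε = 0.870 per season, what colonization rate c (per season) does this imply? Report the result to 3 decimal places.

At equilibrium c(1−p*) = ε, so c = ε/(1−p*).
c = 0.870/(1 − 0.326) = 0.870/0.6740 = 1.2908.

1.291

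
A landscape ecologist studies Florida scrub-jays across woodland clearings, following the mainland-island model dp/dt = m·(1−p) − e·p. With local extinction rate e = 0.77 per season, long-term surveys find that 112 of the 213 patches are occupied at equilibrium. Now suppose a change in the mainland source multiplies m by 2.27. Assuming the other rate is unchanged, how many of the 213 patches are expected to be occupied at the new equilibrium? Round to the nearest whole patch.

Observed p* = 112/213 = 0.52582.
Balance m(1−p*) = e·p* gives m = e·p*/(1−p*) = 0.77×0.52582/0.47418 = 0.85386.
New p* = m/(m+e) = 1.93826/(1.93826+0.77000) = 0.71568.
Expected occupied = 213 × 0.71568 = 152.44 ≈ 152.

152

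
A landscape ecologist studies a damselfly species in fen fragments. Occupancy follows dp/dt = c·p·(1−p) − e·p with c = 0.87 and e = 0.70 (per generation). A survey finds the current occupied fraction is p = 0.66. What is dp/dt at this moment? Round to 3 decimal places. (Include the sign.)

-0.267

Colonization term: c·p·(1−p) = 0.87×0.66×0.3400 = 0.19523.
Extinction term: e·p = 0.46200.
dp/dt = 0.19523 − 0.46200 = -0.26677.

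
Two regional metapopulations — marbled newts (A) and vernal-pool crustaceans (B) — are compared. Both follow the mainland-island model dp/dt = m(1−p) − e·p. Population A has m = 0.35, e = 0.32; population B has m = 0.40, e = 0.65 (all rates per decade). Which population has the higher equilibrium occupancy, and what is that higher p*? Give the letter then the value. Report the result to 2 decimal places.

A: p*_A = m/(m+e) = 0.35/0.6700 = 0.5224.
B: p*_B = 0.40/1.0500 = 0.3810.
A is higher at 0.5224.

A, 0.52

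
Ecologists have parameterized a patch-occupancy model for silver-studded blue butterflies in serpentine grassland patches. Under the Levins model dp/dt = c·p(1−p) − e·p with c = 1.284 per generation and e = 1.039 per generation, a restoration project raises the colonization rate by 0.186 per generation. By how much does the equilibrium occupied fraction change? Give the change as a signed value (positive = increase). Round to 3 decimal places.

0.102

Before: p* = 1 − 1.039/1.284 = 0.1908.
After the change, c = 1.47, e = 1.039, so p* = 1 − 1.039/1.47 = 0.2932.
Δp* = 0.2932 − 0.1908 = +0.1024.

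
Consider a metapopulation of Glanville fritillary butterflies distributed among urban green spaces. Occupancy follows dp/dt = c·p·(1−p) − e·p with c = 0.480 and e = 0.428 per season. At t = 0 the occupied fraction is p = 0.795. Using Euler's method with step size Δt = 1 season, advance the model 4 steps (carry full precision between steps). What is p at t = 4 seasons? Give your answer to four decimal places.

Update rule: p ← p + [c·p·(1−p) − e·p]·Δt with Δt = 1.
  1  |  dp/dt·Δt = -0.262032  |  p_1 = 0.532968
  2  |  dp/dt·Δt = -0.108632  |  p_2 = 0.424336
  3  |  dp/dt·Δt = -0.064364  |  p_3 = 0.359972
  4  |  dp/dt·Δt = -0.043480  |  p_4 = 0.316492

0.3165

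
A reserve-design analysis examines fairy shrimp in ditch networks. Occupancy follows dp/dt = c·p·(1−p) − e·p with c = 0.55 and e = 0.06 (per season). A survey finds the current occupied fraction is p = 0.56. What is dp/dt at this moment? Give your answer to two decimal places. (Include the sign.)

Colonization term: c·p·(1−p) = 0.55×0.56×0.4400 = 0.13552.
Extinction term: e·p = 0.03360.
dp/dt = 0.13552 − 0.03360 = 0.10192.

0.10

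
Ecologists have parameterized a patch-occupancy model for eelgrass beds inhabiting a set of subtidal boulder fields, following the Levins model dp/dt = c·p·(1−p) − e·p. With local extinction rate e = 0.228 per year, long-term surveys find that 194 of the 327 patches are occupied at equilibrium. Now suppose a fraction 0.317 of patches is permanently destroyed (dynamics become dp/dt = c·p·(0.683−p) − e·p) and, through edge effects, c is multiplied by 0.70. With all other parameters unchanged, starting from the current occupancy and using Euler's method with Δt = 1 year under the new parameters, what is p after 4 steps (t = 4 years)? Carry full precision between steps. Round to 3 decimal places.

0.323

Observed p* = 194/327 = 0.59327.
Balance c(1−p*) = e gives c = e/(1 − 0.59327) = 0.228/0.40673 = 0.56057.
Starting from p₀ = 0.59327; update p ← p + (dp/dt)·Δt with the new parameters.
p: 0.59327 → 0.47889  (Δp = -0.11438)
p: 0.47889 → 0.40806  (Δp = -0.07083)
p: 0.40806 → 0.35905  (Δp = -0.04901)
p: 0.35905 → 0.32283  (Δp = -0.03622)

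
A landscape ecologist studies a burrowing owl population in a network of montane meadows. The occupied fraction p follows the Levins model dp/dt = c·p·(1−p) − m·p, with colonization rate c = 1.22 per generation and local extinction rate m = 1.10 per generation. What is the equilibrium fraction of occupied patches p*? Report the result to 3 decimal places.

At equilibrium, colonization balances extinction: c·p*·(1−p*) = m·p*.
So p* = 1 − m/c = 1 − 1.10/1.22 = 1 − 0.9016 = 0.0984.

0.098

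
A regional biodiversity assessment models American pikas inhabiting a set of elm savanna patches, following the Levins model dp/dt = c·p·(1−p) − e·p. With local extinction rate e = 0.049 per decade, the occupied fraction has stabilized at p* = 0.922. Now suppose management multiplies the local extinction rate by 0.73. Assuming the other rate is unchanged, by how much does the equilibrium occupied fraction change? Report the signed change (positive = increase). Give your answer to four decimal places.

0.0211

Balance c(1−p*) = e gives c = e/(1 − 0.92200) = 0.049/0.07800 = 0.62821.
New p* = 1 − e/c = 1 − 0.03577/0.62821 = 0.94306.
Δp* = 0.94306 − 0.92200 = +0.02106.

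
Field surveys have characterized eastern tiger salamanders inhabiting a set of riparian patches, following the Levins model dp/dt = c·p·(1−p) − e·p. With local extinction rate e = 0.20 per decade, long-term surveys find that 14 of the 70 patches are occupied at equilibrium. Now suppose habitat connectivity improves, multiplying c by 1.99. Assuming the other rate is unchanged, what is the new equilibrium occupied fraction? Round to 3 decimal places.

Observed p* = 14/70 = 0.20000.
Balance c(1−p*) = e gives c = e/(1 − 0.20000) = 0.20/0.80000 = 0.25000.
New p* = 1 − e/c = 1 − 0.20000/0.49750 = 0.59799.

0.598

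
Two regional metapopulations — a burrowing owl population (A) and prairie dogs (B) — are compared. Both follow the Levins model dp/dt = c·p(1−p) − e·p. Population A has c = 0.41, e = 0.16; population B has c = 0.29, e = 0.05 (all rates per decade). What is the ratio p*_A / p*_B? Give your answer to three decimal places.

A: p*_A = 1 − 0.16/0.41 = 0.6098.
B: p*_B = 1 − 0.05/0.29 = 0.8276.
p*_A / p*_B = 0.6098/0.8276 = 0.7368.

0.737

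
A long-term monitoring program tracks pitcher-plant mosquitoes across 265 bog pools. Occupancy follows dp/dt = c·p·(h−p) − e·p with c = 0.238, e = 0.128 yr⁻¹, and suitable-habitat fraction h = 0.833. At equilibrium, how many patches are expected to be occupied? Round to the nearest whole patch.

p* = h − e/c = 0.833 − 0.5378 = 0.2952.
Expected occupied patches = N × p* = 265 × 0.2952 = 78.22 ≈ 78.

78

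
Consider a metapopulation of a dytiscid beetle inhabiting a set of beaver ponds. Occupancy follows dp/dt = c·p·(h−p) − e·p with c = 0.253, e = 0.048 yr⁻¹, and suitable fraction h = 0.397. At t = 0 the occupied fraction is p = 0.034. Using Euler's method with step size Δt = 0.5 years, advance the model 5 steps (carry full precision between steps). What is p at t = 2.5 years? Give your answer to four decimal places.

0.0379

Update rule: p ← p + [c·p·(h−p) − e·p]·Δt with Δt = 0.5.
t = 0.5: p = 0.03400 + (+0.00075) = 0.03475
t = 1: p = 0.03475 + (+0.00076) = 0.03550
t = 1.5: p = 0.03550 + (+0.00077) = 0.03628
t = 2: p = 0.03628 + (+0.00078) = 0.03706
t = 2.5: p = 0.03706 + (+0.00080) = 0.03786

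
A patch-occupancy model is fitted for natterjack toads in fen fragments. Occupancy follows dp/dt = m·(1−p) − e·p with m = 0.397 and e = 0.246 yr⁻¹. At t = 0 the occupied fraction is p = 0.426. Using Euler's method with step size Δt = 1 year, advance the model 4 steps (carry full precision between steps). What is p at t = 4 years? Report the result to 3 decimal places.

0.614

Update rule: p ← p + [m·(1−p) − e·p]·Δt with Δt = 1.
step 1: Δp = +0.12308, p = 0.54908
step 2: Δp = +0.04394, p = 0.59302
step 3: Δp = +0.01569, p = 0.60871
step 4: Δp = +0.00560, p = 0.61431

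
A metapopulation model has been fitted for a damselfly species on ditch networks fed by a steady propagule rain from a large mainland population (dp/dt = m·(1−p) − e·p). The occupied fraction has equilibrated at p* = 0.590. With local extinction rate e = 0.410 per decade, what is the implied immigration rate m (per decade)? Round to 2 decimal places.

0.59

At equilibrium m(1−p*) = e·p*, so m = e·p*/(1−p*).
m = 0.410 × 0.590 / 0.4100 = 0.2419/0.4100 = 0.5900.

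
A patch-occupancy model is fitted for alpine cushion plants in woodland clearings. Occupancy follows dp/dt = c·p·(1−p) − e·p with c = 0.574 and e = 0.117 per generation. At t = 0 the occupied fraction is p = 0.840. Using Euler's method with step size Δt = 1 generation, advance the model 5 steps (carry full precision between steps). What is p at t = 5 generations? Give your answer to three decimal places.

Update rule: p ← p + [c·p·(1−p) − e·p]·Δt with Δt = 1.
t = 1: p = 0.84000 + (-0.02113) = 0.81887
t = 2: p = 0.81887 + (-0.01067) = 0.80820
t = 3: p = 0.80820 + (-0.00558) = 0.80262
t = 4: p = 0.80262 + (-0.00297) = 0.79965
t = 5: p = 0.79965 + (-0.00160) = 0.79805

0.798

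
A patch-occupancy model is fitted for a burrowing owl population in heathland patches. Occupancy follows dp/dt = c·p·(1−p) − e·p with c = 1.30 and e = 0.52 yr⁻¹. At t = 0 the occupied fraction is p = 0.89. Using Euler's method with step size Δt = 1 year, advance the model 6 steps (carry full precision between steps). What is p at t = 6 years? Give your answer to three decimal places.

0.600

Update rule: p ← p + [c·p·(1−p) − e·p]·Δt with Δt = 1.
  1  |  dp/dt·Δt = -0.335530  |  p_1 = 0.554470
  2  |  dp/dt·Δt = +0.032819  |  p_2 = 0.587289
  3  |  dp/dt·Δt = +0.009705  |  p_3 = 0.596993
  4  |  dp/dt·Δt = +0.002333  |  p_4 = 0.599327
  5  |  dp/dt·Δt = +0.000525  |  p_5 = 0.599851
  6  |  dp/dt·Δt = +0.000116  |  p_6 = 0.599967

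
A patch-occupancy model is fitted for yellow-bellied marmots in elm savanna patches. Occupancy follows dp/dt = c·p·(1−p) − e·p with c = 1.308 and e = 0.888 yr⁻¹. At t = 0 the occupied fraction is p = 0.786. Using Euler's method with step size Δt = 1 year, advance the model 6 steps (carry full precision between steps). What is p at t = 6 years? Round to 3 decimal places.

Update rule: p ← p + [c·p·(1−p) − e·p]·Δt with Δt = 1.
step 1: Δp = -0.47796, p = 0.30804
step 2: Δp = +0.00526, p = 0.31330
step 3: Δp = +0.00320, p = 0.31650
step 4: Δp = +0.00190, p = 0.31840
step 5: Δp = +0.00112, p = 0.31953
step 6: Δp = +0.00066, p = 0.32019

0.320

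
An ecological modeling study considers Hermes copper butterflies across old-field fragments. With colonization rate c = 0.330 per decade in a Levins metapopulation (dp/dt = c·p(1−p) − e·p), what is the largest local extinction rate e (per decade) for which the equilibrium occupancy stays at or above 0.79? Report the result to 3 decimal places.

1 − e/c ≥ 0.79 ⇒ e ≤ c(1 − 0.79) = 0.330 × 0.2100.
e_max = 0.0693.

0.069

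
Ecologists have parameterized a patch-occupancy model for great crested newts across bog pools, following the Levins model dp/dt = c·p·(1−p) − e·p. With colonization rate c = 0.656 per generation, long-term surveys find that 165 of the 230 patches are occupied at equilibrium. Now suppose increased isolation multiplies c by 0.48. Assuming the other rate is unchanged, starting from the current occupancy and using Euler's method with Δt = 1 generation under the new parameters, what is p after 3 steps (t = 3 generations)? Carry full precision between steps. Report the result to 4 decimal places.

Observed p* = 165/230 = 0.71739.
Balance c(1−p*) = e gives e = 0.656×(1 − 0.71739) = 0.18539.
Starting from p₀ = 0.71739; update p ← p + (dp/dt)·Δt with the new parameters.
step 1: Δp = -0.06916, p = 0.64823
step 2: Δp = -0.04838, p = 0.59986
step 3: Δp = -0.03563, p = 0.56423

0.5642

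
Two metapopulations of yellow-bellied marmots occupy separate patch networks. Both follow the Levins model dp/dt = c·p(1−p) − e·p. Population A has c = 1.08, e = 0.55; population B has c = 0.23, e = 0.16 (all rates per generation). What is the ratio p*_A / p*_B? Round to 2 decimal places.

A: p*_A = 1 − 0.55/1.08 = 0.4907.
B: p*_B = 1 − 0.16/0.23 = 0.3043.
p*_A / p*_B = 0.4907/0.3043 = 1.6124.

1.61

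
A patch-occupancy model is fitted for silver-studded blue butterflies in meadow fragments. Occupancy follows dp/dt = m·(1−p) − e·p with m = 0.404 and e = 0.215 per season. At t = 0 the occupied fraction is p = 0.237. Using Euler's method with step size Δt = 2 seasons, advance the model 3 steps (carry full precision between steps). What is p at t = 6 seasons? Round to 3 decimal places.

0.658

Update rule: p ← p + [m·(1−p) − e·p]·Δt with Δt = 2.
step 1: Δp = +0.51459, p = 0.75159
step 2: Δp = -0.12247, p = 0.62912
step 3: Δp = +0.02915, p = 0.65827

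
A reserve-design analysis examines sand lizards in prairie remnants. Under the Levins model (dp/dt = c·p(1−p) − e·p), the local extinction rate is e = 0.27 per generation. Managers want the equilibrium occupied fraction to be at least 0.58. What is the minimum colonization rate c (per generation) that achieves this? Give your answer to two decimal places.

p* = 1 − e/c ≥ 0.58 requires e/c ≤ 0.4200, i.e. c ≥ e/0.4200.
c_min = 0.27/0.4200 = 0.6429.

0.64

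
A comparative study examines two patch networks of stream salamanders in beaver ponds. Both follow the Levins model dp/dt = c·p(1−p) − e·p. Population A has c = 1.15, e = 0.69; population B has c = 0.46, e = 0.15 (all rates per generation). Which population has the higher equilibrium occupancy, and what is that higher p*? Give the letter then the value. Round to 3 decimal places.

B, 0.674

A: p*_A = 1 − 0.69/1.15 = 0.4000.
B: p*_B = 1 − 0.15/0.46 = 0.6739.
B is higher at 0.6739.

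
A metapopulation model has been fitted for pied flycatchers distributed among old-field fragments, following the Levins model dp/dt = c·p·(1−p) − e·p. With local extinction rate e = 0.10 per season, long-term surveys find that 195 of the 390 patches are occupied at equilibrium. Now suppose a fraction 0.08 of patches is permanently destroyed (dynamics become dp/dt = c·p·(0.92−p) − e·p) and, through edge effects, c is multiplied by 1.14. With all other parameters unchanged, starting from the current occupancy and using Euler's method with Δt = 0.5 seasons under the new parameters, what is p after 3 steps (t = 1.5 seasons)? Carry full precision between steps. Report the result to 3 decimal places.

0.497

Observed p* = 195/390 = 0.50000.
Balance c(1−p*) = e gives c = e/(1 − 0.50000) = 0.10/0.50000 = 0.20000.
Starting from p₀ = 0.50000; update p ← p + (dp/dt)·Δt with the new parameters.
step 1: Δp = -0.00106, p = 0.49894
step 2: Δp = -0.00100, p = 0.49794
step 3: Δp = -0.00094, p = 0.49700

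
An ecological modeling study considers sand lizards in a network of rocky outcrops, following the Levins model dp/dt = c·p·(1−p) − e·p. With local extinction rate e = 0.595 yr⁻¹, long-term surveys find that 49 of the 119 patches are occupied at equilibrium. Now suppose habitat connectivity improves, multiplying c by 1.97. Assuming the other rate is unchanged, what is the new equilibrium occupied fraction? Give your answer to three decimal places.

0.701

Observed p* = 49/119 = 0.41176.
Balance c(1−p*) = e gives c = e/(1 − 0.41176) = 0.595/0.58824 = 1.01149.
New p* = 1 − e/c = 1 − 0.59500/1.99264 = 0.70140.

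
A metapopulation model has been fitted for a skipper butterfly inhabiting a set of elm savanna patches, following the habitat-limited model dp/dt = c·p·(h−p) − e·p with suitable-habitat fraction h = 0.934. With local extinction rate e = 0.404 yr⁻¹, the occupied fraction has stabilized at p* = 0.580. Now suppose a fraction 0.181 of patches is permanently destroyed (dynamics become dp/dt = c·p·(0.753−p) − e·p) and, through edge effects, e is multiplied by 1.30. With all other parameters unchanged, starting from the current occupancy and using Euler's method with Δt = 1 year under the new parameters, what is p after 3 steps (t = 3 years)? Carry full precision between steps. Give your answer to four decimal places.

Balance c(h−p*) = e gives c = e/(0.934 − 0.58000) = 0.404/0.35400 = 1.14124.
Starting from p₀ = 0.58000; update p ← p + (dp/dt)·Δt with the new parameters.
  1  |  dp/dt·Δt = -0.190104  |  p_1 = 0.389896
  2  |  dp/dt·Δt = -0.043205  |  p_2 = 0.346692
  3  |  dp/dt·Δt = -0.021323  |  p_3 = 0.325369

0.3254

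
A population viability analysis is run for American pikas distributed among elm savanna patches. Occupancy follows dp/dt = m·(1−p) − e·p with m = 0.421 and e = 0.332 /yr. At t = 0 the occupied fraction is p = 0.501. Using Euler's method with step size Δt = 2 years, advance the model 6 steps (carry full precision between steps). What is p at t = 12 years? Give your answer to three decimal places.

Update rule: p ← p + [m·(1−p) − e·p]·Δt with Δt = 2.
  1  |  dp/dt·Δt = +0.087494  |  p_1 = 0.588494
  2  |  dp/dt·Δt = -0.044272  |  p_2 = 0.544222
  3  |  dp/dt·Δt = +0.022402  |  p_3 = 0.566624
  4  |  dp/dt·Δt = -0.011335  |  p_4 = 0.555288
  5  |  dp/dt·Δt = +0.005736  |  p_5 = 0.561024
  6  |  dp/dt·Δt = -0.002902  |  p_6 = 0.558122

0.558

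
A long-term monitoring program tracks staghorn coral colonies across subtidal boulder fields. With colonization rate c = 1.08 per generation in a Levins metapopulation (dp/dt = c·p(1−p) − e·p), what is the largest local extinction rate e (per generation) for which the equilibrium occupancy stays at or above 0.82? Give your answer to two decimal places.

1 − e/c ≥ 0.82 ⇒ e ≤ c(1 − 0.82) = 1.08 × 0.1800.
e_max = 0.1944.

0.19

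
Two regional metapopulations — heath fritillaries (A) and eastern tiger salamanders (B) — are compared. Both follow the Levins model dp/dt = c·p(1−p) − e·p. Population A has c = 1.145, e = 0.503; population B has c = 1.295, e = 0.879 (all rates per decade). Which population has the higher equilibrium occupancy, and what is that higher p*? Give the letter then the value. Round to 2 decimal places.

A: p*_A = 1 − 0.503/1.145 = 0.5607.
B: p*_B = 1 − 0.879/1.295 = 0.3212.
A is higher at 0.5607.

A, 0.56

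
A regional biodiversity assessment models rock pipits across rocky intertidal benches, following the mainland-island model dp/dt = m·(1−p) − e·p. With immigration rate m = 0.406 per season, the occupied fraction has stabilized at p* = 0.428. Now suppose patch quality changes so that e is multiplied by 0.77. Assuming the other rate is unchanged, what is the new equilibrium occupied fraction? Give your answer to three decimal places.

0.493

Balance m(1−p*) = e·p* gives e = m(1−p*)/p* = 0.406×0.57200/0.42800 = 0.54260.
New p* = m/(m+e) = 0.40600/(0.40600+0.41780) = 0.49284.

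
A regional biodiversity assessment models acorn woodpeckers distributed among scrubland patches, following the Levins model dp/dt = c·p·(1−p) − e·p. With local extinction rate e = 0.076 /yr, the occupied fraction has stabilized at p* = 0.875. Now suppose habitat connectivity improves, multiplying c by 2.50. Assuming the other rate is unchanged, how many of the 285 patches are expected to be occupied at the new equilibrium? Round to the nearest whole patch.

Balance c(1−p*) = e gives c = e/(1 − 0.87500) = 0.076/0.12500 = 0.60800.
New p* = 1 − e/c = 1 − 0.07600/1.52000 = 0.95000.
Expected occupied = 285 × 0.95000 = 270.75 ≈ 271.

271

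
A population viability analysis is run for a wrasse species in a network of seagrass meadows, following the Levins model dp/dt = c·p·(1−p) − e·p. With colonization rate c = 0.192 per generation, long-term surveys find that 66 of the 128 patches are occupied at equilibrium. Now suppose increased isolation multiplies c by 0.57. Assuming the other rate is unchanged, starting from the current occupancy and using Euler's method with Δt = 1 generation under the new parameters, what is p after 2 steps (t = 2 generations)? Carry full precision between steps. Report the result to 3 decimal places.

Observed p* = 66/128 = 0.51562.
Balance c(1−p*) = e gives e = 0.192×(1 − 0.51562) = 0.09300.
Starting from p₀ = 0.51562; update p ← p + (dp/dt)·Δt with the new parameters.
p: 0.51562 → 0.49501  (Δp = -0.02062)
p: 0.49501 → 0.47633  (Δp = -0.01868)

0.476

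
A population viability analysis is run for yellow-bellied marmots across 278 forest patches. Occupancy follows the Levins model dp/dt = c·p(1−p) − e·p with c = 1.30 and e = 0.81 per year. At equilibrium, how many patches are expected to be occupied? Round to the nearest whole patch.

105

p* = 1 − e/c = 1 − 0.81/1.30 = 0.3769.
Expected occupied patches = N × p* = 278 × 0.3769 = 104.78 ≈ 105.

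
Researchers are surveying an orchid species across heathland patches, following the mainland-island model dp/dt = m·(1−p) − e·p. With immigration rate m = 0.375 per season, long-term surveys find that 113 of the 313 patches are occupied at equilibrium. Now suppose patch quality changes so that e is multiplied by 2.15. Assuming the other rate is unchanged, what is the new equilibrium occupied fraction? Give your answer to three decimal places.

Observed p* = 113/313 = 0.36102.
Balance m(1−p*) = e·p* gives e = m(1−p*)/p* = 0.375×0.63898/0.36102 = 0.66372.
New p* = m/(m+e) = 0.37500/(0.37500+1.42700) = 0.20810.

0.208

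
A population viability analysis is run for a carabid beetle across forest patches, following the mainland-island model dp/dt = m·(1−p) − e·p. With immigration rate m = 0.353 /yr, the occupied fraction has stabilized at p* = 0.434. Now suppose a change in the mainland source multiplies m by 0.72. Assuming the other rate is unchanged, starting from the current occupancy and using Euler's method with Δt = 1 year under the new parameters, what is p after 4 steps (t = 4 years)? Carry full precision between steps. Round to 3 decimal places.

Balance m(1−p*) = e·p* gives e = m(1−p*)/p* = 0.353×0.56600/0.43400 = 0.46036.
Starting from p₀ = 0.43400; update p ← p + (dp/dt)·Δt with the new parameters.
p: 0.43400 → 0.37806  (Δp = -0.05594)
p: 0.37806 → 0.36209  (Δp = -0.01597)
p: 0.36209 → 0.35753  (Δp = -0.00456)
p: 0.35753 → 0.35623  (Δp = -0.00130)

0.356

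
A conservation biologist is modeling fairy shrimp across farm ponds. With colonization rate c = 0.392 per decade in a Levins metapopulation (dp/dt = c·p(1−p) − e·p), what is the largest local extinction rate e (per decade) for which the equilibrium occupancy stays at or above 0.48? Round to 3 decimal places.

0.204

1 − e/c ≥ 0.48 ⇒ e ≤ c(1 − 0.48) = 0.392 × 0.5200.
e_max = 0.2038.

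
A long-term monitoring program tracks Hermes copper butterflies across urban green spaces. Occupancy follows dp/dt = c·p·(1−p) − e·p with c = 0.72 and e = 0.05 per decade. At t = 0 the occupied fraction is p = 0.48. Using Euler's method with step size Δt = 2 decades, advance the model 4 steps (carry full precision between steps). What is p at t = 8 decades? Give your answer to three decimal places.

Update rule: p ← p + [c·p·(1−p) − e·p]·Δt with Δt = 2.
step 1: Δp = +0.31142, p = 0.79142
step 2: Δp = +0.15856, p = 0.94999
step 3: Δp = -0.02658, p = 0.92341
step 4: Δp = +0.00951, p = 0.93291

0.933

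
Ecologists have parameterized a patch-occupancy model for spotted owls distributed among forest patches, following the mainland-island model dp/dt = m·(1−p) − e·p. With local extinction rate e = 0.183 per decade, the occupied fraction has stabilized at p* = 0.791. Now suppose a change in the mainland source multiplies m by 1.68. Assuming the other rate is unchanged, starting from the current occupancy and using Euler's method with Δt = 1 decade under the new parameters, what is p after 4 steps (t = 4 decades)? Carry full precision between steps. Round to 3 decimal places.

0.863

Balance m(1−p*) = e·p* gives m = e·p*/(1−p*) = 0.183×0.79100/0.20900 = 0.69260.
Starting from p₀ = 0.79100; update p ← p + (dp/dt)·Δt with the new parameters.
t = 1: p = 0.79100 + (+0.09843) = 0.88943
t = 2: p = 0.88943 + (-0.03411) = 0.85532
t = 3: p = 0.85532 + (+0.01182) = 0.86714
t = 4: p = 0.86714 + (-0.00410) = 0.86304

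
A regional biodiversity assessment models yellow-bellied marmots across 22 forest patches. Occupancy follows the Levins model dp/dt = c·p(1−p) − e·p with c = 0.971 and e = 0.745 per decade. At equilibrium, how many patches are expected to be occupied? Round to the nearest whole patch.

5

p* = 1 − e/c = 1 − 0.745/0.971 = 0.2327.
Expected occupied patches = N × p* = 22 × 0.2327 = 5.12 ≈ 5.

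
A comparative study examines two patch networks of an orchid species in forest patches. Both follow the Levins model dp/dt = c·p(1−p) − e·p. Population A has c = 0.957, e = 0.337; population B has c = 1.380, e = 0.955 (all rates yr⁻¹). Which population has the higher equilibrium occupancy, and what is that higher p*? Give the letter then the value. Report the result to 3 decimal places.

A, 0.648

A: p*_A = 1 − 0.337/0.957 = 0.6479.
B: p*_B = 1 − 0.955/1.380 = 0.3080.
A is higher at 0.6479.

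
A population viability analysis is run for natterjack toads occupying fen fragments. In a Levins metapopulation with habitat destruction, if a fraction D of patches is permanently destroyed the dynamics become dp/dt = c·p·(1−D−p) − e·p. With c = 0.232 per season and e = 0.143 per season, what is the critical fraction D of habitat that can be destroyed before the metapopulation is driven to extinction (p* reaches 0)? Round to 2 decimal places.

0.38

The nontrivial equilibrium is p* = (1−D) − e/c; extinction occurs when this hits zero.
So D_crit = 1 − e/c = 1 − 0.143/0.232 = 1 − 0.6164 = 0.3836.
Note this equals the original equilibrium occupancy — the Levins extinction-debt result.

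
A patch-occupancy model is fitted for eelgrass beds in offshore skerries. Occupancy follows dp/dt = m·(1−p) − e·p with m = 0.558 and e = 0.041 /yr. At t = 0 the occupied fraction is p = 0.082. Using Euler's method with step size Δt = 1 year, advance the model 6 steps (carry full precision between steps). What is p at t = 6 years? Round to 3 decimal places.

0.928

Update rule: p ← p + [m·(1−p) − e·p]·Δt with Δt = 1.
  1  |  dp/dt·Δt = +0.508882  |  p_1 = 0.590882
  2  |  dp/dt·Δt = +0.204062  |  p_2 = 0.794944
  3  |  dp/dt·Δt = +0.081829  |  p_3 = 0.876772
  4  |  dp/dt·Δt = +0.032813  |  p_4 = 0.909586
  5  |  dp/dt·Δt = +0.013158  |  p_5 = 0.922744
  6  |  dp/dt·Δt = +0.005276  |  p_6 = 0.928020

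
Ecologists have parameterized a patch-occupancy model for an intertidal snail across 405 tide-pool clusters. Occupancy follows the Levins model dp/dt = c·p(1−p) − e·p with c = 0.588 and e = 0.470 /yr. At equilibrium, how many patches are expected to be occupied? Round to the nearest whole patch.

81

p* = 1 − e/c = 1 − 0.470/0.588 = 0.2007.
Expected occupied patches = N × p* = 405 × 0.2007 = 81.28 ≈ 81.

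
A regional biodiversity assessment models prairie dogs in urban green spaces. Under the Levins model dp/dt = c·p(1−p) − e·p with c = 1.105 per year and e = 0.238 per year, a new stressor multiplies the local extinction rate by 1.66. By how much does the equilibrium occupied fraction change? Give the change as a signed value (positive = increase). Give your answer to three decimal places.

-0.142

Before: p* = 1 − 0.238/1.105 = 0.7846.
After the change, c = 1.105, e = 0.39508, so p* = 1 − 0.39508/1.105 = 0.6425.
Δp* = 0.6425 − 0.7846 = -0.1422.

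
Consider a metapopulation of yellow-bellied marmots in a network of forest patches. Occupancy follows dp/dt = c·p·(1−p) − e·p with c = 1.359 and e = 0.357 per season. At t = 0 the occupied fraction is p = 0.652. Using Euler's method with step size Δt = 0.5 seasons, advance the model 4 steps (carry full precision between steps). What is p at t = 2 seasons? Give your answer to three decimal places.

Update rule: p ← p + [c·p·(1−p) − e·p]·Δt with Δt = 0.5.
t = 0.5: p = 0.65200 + (+0.03779) = 0.68979
t = 1: p = 0.68979 + (+0.02227) = 0.71206
t = 1.5: p = 0.71206 + (+0.01221) = 0.72428
t = 2: p = 0.72428 + (+0.00641) = 0.73069

0.731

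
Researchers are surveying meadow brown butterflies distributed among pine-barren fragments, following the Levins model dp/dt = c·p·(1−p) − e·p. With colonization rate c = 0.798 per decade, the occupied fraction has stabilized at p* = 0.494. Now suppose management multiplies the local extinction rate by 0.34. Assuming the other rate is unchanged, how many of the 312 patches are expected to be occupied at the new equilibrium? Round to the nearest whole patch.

258

Balance c(1−p*) = e gives e = 0.798×(1 − 0.49400) = 0.40379.
New p* = 1 − e/c = 1 − 0.13729/0.79800 = 0.82796.
Expected occupied = 312 × 0.82796 = 258.32 ≈ 258.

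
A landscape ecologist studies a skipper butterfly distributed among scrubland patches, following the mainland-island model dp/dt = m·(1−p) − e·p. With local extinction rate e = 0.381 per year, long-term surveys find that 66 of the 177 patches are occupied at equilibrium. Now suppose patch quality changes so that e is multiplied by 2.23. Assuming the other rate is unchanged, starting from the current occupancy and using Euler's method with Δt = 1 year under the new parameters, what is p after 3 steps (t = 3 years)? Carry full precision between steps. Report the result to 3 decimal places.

Observed p* = 66/177 = 0.37288.
Balance m(1−p*) = e·p* gives m = e·p*/(1−p*) = 0.381×0.37288/0.62712 = 0.22654.
Starting from p₀ = 0.37288; update p ← p + (dp/dt)·Δt with the new parameters.
t = 1: p = 0.37288 + (-0.17474) = 0.19814
t = 2: p = 0.19814 + (+0.01331) = 0.21145
t = 3: p = 0.21145 + (-0.00101) = 0.21043

0.210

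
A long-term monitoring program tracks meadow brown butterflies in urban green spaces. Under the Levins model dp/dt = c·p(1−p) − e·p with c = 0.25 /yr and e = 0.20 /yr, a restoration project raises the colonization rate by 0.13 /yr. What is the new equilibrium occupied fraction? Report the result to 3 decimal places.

0.474

Before: p* = 1 − 0.20/0.25 = 0.2000.
After the change, c = 0.38, e = 0.2, so p* = 1 − 0.2/0.38 = 0.4737.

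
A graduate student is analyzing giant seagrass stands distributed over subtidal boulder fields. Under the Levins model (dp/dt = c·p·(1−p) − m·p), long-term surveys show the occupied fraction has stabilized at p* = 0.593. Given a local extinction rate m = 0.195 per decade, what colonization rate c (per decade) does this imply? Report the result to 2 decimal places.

0.48

At equilibrium c(1−p*) = m, so c = m/(1−p*).
c = 0.195/(1 − 0.593) = 0.195/0.4070 = 0.4791.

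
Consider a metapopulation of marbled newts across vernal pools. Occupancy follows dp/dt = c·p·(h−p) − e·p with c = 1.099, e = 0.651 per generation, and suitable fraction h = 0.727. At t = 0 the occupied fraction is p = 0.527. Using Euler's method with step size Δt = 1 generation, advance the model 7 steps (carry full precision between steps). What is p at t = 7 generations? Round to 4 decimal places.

0.1659

Update rule: p ← p + [c·p·(h−p) − e·p]·Δt with Δt = 1.
t = 1: p = 0.52700 + (-0.22724) = 0.29976
t = 2: p = 0.29976 + (-0.05439) = 0.24536
t = 3: p = 0.24536 + (-0.02986) = 0.21551
t = 4: p = 0.21551 + (-0.01915) = 0.19636
t = 5: p = 0.19636 + (-0.01332) = 0.18304
t = 6: p = 0.18304 + (-0.00974) = 0.17330
t = 7: p = 0.17330 + (-0.00736) = 0.16594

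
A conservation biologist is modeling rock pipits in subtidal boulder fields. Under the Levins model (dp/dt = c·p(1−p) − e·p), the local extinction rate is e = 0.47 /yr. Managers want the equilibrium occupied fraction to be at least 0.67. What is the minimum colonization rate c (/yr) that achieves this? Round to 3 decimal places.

1.424

p* = 1 − e/c ≥ 0.67 requires e/c ≤ 0.3300, i.e. c ≥ e/0.3300.
c_min = 0.47/0.3300 = 1.4242.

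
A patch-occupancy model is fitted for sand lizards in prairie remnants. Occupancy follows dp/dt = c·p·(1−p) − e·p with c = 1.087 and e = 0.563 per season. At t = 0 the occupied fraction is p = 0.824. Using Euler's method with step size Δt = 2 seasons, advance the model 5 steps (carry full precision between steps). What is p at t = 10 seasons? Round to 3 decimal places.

0.482

Update rule: p ← p + [c·p·(1−p) − e·p]·Δt with Δt = 2.
p: 0.82400 → 0.21146  (Δp = -0.61254)
p: 0.21146 → 0.33586  (Δp = +0.12440)
p: 0.33586 → 0.44261  (Δp = +0.10675)
p: 0.44261 → 0.48057  (Δp = +0.03796)
p: 0.48057 → 0.48213  (Δp = +0.00156)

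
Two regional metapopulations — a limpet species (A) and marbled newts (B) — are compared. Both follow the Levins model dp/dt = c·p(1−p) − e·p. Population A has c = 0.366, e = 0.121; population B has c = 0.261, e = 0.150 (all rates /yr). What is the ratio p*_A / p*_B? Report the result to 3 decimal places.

A: p*_A = 1 − 0.121/0.366 = 0.6694.
B: p*_B = 1 − 0.150/0.261 = 0.4253.
p*_A / p*_B = 0.6694/0.4253 = 1.5740.

1.574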